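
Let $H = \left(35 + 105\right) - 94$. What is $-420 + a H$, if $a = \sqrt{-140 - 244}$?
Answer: $-420 + 368 i \sqrt{6} \approx -420.0 + 901.41 i$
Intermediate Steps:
$a = 8 i \sqrt{6}$ ($a = \sqrt{-384} = 8 i \sqrt{6} \approx 19.596 i$)
$H = 46$ ($H = 140 - 94 = 46$)
$-420 + a H = -420 + 8 i \sqrt{6} \cdot 46 = -420 + 368 i \sqrt{6}$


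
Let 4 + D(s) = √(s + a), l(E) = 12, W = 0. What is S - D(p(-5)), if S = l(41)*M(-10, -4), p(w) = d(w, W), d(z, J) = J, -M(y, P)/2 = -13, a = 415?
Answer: 316 - √415 ≈ 295.63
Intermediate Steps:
M(y, P) = 26 (M(y, P) = -2*(-13) = 26)
p(w) = 0
D(s) = -4 + √(415 + s) (D(s) = -4 + √(s + 415) = -4 + √(415 + s))
S = 312 (S = 12*26 = 312)
S - D(p(-5)) = 312 - (-4 + √(415 + 0)) = 312 - (-4 + √415) = 312 + (4 - √415) = 316 - √415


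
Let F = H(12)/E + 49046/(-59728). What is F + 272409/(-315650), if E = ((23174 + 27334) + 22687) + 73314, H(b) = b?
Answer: -1162925093782867/690538789272200 ≈ -1.6841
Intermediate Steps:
E = 146509 (E = (50508 + 22687) + 73314 = 73195 + 73314 = 146509)
F = -3592481839/4375344776 (F = 12/146509 + 49046/(-59728) = 12*(1/146509) + 49046*(-1/59728) = 12/146509 - 24523/29864 = -3592481839/4375344776 ≈ -0.82107)
F + 272409/(-315650) = -3592481839/4375344776 + 272409/(-315650) = -3592481839/4375344776 + 272409*(-1/315650) = -3592481839/4375344776 - 272409/315650 = -1162925093782867/690538789272200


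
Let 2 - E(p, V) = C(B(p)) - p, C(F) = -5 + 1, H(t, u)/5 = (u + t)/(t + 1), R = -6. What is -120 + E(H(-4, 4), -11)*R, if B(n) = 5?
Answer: -156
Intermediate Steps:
H(t, u) = 5*(t + u)/(1 + t) (H(t, u) = 5*((u + t)/(t + 1)) = 5*((t + u)/(1 + t)) = 5*(t + u)/(1 + t))
C(F) = -4
E(p, V) = 6 + p (E(p, V) = 2 - (-4 - p) = 2 + (4 + p) = 6 + p)
-120 + E(H(-4, 4), -11)*R = -120 + (6 + 5*(-4 + 4)/(1 - 4))*(-6) = -120 + (6 + 5*0/(-3))*(-6) = -120 + (6 + 5*(-1/3)*0)*(-6) = -120 + (6 + 0)*(-6) = -120 + 6*(-6) = -120 - 36 = -156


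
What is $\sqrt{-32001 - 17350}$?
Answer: $i \sqrt{49351} \approx 222.15 i$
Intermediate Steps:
$\sqrt{-32001 - 17350} = \sqrt{-49351} = i \sqrt{49351}$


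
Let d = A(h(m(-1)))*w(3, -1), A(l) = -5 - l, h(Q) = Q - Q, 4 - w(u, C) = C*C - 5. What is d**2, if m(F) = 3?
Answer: 1600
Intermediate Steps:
w(u, C) = 9 - C**2 (w(u, C) = 4 - (C*C - 5) = 4 - (C**2 - 5) = 4 - (-5 + C**2) = 4 + (5 - C**2) = 9 - C**2)
h(Q) = 0
d = -40 (d = (-5 - 1*0)*(9 - 1*(-1)**2) = (-5 + 0)*(9 - 1*1) = -5*(9 - 1) = -5*8 = -40)
d**2 = (-40)**2 = 1600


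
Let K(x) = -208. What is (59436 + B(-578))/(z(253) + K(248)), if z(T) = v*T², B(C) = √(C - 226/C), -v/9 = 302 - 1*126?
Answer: -14859/25347616 - I*√166929/1723637888 ≈ -0.00058621 - 2.3704e-7*I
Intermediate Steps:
v = -1584 (v = -9*(302 - 1*126) = -9*(302 - 126) = -9*176 = -1584)
z(T) = -1584*T²
(59436 + B(-578))/(z(253) + K(248)) = (59436 + √(-578 - 226/(-578)))/(-1584*253² - 208) = (59436 + √(-578 - 226*(-1/578)))/(-1584*64009 - 208) = (59436 + √(-578 + 113/289))/(-101390256 - 208) = (59436 + √(-166929/289))/(-101390464) = (59436 + I*√166929/17)*(-1/101390464) = -14859/25347616 - I*√166929/1723637888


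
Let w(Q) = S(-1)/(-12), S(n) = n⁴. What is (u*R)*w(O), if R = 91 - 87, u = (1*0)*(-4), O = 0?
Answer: 0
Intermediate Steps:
w(Q) = -1/12 (w(Q) = (-1)⁴/(-12) = 1*(-1/12) = -1/12)
u = 0 (u = 0*(-4) = 0)
R = 4
(u*R)*w(O) = (0*4)*(-1/12) = 0*(-1/12) = 0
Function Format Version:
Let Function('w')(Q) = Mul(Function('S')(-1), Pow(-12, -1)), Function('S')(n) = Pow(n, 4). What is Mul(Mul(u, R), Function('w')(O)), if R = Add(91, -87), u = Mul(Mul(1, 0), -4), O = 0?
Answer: 0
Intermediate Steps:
Function('w')(Q) = Rational(-1, 12) (Function('w')(Q) = Mul(Pow(-1, 4), Pow(-12, -1)) = Mul(1, Rational(-1, 12)) = Rational(-1, 12))
u = 0 (u = Mul(0, -4) = 0)
R = 4
Mul(Mul(u, R), Function('w')(O)) = Mul(Mul(0, 4), Rational(-1, 12)) = Mul(0, Rational(-1, 12)) = 0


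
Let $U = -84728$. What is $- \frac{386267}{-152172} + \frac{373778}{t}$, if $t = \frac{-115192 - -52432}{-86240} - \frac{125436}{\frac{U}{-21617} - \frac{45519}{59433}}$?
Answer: $- \frac{40294277402291372048603}{5874600275921145550356} \approx -6.8591$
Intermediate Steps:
$t = - \frac{38605001418928223}{970596464684}$ ($t = \frac{-115192 - -52432}{-86240} - \frac{125436}{- \frac{84728}{-21617} - \frac{45519}{59433}} = \left(-115192 + 52432\right) \left(- \frac{1}{86240}\right) - \frac{125436}{\left(-84728\right) \left(- \frac{1}{21617}\right) - \frac{15173}{19811}} = \left(-62760\right) \left(- \frac{1}{86240}\right) - \frac{125436}{\frac{84728}{21617} - \frac{15173}{19811}} = \frac{1569}{2156} - \frac{125436}{\frac{1350551667}{428254387}} = \frac{1569}{2156} - \frac{17906172429244}{450183889} = - \frac{38605001418928223}{970596464684} \approx -39775.0$)
$- \frac{386267}{-152172} + \frac{373778}{t} = - \frac{386267}{-152172} + \frac{373778}{- \frac{38605001418928223}{970596464684}} = \left(-386267\right) \left(- \frac{1}{152172}\right) + 373778 \left(- \frac{970596464684}{38605001418928223}\right) = \frac{386267}{152172} - \frac{362787605376656152}{38605001418928223} = - \frac{40294277402291372048603}{5874600275921145550356}$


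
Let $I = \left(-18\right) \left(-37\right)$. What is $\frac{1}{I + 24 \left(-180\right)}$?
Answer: $- \frac{1}{3654} \approx -0.00027367$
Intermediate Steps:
$I = 666$
$\frac{1}{I + 24 \left(-180\right)} = \frac{1}{666 + 24 \left(-180\right)} = \frac{1}{666 - 4320} = \frac{1}{-3654} = - \frac{1}{3654}$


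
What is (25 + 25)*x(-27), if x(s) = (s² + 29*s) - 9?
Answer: -3150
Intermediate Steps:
x(s) = -9 + s² + 29*s
(25 + 25)*x(-27) = (25 + 25)*(-9 + (-27)² + 29*(-27)) = 50*(-9 + 729 - 783) = 50*(-63) = -3150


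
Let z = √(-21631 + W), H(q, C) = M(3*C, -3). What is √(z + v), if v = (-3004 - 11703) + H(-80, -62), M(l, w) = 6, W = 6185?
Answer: √(-14701 + I*√15446) ≈ 0.5125 + 121.25*I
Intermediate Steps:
H(q, C) = 6
v = -14701 (v = (-3004 - 11703) + 6 = -14707 + 6 = -14701)
z = I*√15446 (z = √(-21631 + 6185) = √(-15446) = I*√15446 ≈ 124.28*I)
√(z + v) = √(I*√15446 - 14701) = √(-14701 + I*√15446)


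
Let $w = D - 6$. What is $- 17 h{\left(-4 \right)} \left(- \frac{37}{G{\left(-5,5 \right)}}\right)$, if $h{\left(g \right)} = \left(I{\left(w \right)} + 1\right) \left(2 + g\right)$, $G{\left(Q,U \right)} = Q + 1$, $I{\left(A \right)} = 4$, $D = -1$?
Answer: $\frac{3145}{2} \approx 1572.5$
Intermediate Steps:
$w = -7$ ($w = -1 - 6 = -7$)
$G{\left(Q,U \right)} = 1 + Q$
$h{\left(g \right)} = 10 + 5 g$ ($h{\left(g \right)} = \left(4 + 1\right) \left(2 + g\right) = 5 \left(2 + g\right) = 10 + 5 g$)
$- 17 h{\left(-4 \right)} \left(- \frac{37}{G{\left(-5,5 \right)}}\right) = - 17 \left(10 + 5 \left(-4\right)\right) \left(- \frac{37}{1 - 5}\right) = - 17 \left(10 - 20\right) \left(- \frac{37}{-4}\right) = \left(-17\right) \left(-10\right) \left(\left(-37\right) \left(- \frac{1}{4}\right)\right) = 170 \cdot \frac{37}{4} = \frac{3145}{2}$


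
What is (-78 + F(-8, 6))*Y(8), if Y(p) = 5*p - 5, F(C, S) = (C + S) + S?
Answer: -2590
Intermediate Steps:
F(C, S) = C + 2*S
Y(p) = -5 + 5*p
(-78 + F(-8, 6))*Y(8) = (-78 + (-8 + 2*6))*(-5 + 5*8) = (-78 + (-8 + 12))*(-5 + 40) = (-78 + 4)*35 = -74*35 = -2590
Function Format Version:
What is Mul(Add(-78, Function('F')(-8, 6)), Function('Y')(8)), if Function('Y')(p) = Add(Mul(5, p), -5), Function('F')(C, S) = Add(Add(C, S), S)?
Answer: -2590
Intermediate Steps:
Function('F')(C, S) = Add(C, Mul(2, S))
Function('Y')(p) = Add(-5, Mul(5, p))
Mul(Add(-78, Function('F')(-8, 6)), Function('Y')(8)) = Mul(Add(-78, Add(-8, Mul(2, 6))), Add(-5, Mul(5, 8))) = Mul(Add(-78, Add(-8, 12)), Add(-5, 40)) = Mul(Add(-78, 4), 35) = Mul(-74, 35) = -2590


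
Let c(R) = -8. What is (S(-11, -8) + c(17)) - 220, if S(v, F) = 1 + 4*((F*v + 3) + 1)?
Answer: 141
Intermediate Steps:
S(v, F) = 17 + 4*F*v (S(v, F) = 1 + 4*((3 + F*v) + 1) = 1 + 4*(4 + F*v) = 1 + (16 + 4*F*v) = 17 + 4*F*v)
(S(-11, -8) + c(17)) - 220 = ((17 + 4*(-8)*(-11)) - 8) - 220 = ((17 + 352) - 8) - 220 = (369 - 8) - 220 = 361 - 220 = 141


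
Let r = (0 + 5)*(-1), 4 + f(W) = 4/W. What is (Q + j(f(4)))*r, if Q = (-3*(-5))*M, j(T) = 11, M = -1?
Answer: 20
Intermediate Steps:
f(W) = -4 + 4/W
Q = -15 (Q = -3*(-5)*(-1) = 15*(-1) = -15)
r = -5 (r = 5*(-1) = -5)
(Q + j(f(4)))*r = (-15 + 11)*(-5) = -4*(-5) = 20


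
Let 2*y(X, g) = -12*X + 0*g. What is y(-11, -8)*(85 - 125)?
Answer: -2640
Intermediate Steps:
y(X, g) = -6*X (y(X, g) = (-12*X + 0*g)/2 = (-12*X + 0)/2 = (-12*X)/2 = -6*X)
y(-11, -8)*(85 - 125) = (-6*(-11))*(85 - 125) = 66*(-40) = -2640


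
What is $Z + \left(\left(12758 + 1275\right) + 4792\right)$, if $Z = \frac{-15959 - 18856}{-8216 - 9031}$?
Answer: $\frac{108236530}{5749} \approx 18827.0$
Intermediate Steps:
$Z = \frac{11605}{5749}$ ($Z = - \frac{34815}{-17247} = \left(-34815\right) \left(- \frac{1}{17247}\right) = \frac{11605}{5749} \approx 2.0186$)
$Z + \left(\left(12758 + 1275\right) + 4792\right) = \frac{11605}{5749} + \left(\left(12758 + 1275\right) + 4792\right) = \frac{11605}{5749} + \left(14033 + 4792\right) = \frac{11605}{5749} + 18825 = \frac{108236530}{5749}$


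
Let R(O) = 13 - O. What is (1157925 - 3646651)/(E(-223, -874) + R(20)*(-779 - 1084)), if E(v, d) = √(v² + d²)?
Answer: -16227737883/84627038 + 1244363*√813605/84627038 ≈ -178.49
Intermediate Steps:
E(v, d) = √(d² + v²)
(1157925 - 3646651)/(E(-223, -874) + R(20)*(-779 - 1084)) = (1157925 - 3646651)/(√((-874)² + (-223)²) + (13 - 1*20)*(-779 - 1084)) = -2488726/(√(763876 + 49729) + (13 - 20)*(-1863)) = -2488726/(√813605 - 7*(-1863)) = -2488726/(√813605 + 13041) = -2488726/(13041 + √813605)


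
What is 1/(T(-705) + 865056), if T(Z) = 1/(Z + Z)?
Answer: 1410/1219728959 ≈ 1.1560e-6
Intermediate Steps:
T(Z) = 1/(2*Z)
1/(T(-705) + 865056) = 1/((½)/(-705) + 865056) = 1/((½)*(-1/705) + 865056) = 1/(-1/1410 + 865056) = 1/(1219728959/1410) = 1410/1219728959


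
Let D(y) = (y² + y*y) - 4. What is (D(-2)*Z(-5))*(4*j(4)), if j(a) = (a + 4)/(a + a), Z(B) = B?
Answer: -80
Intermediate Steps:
j(a) = (4 + a)/(2*a) (j(a) = (4 + a)/((2*a)) = (4 + a)*(1/(2*a)) = (4 + a)/(2*a))
D(y) = -4 + 2*y² (D(y) = (y² + y²) - 4 = 2*y² - 4 = -4 + 2*y²)
(D(-2)*Z(-5))*(4*j(4)) = ((-4 + 2*(-2)²)*(-5))*(4*((½)*(4 + 4)/4)) = ((-4 + 2*4)*(-5))*(4*((½)*(¼)*8)) = ((-4 + 8)*(-5))*(4*1) = (4*(-5))*4 = -20*4 = -80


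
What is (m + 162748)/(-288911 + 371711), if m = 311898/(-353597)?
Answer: 28773446329/14638915800 ≈ 1.9655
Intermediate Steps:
m = -311898/353597 (m = 311898*(-1/353597) = -311898/353597 ≈ -0.88207)
(m + 162748)/(-288911 + 371711) = (-311898/353597 + 162748)/(-288911 + 371711) = (57546892658/353597)/82800 = (57546892658/353597)*(1/82800) = 28773446329/14638915800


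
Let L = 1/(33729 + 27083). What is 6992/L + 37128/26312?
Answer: 107574968869/253 ≈ 4.2520e+8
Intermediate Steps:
L = 1/60812 ≈ 1.6444e-5
6992/L + 37128/26312 = 6992/(1/60812) + 37128/26312 = 6992*60812 + 37128*(1/26312) = 425197504 + 357/253 = 107574968869/253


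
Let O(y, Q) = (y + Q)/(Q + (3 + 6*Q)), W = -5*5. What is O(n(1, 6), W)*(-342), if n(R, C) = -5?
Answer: -2565/43 ≈ -59.651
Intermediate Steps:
W = -25
O(y, Q) = (Q + y)/(3 + 7*Q)
O(n(1, 6), W)*(-342) = ((-25 - 5)/(3 + 7*(-25)))*(-342) = (-30/(3 - 175))*(-342) = (-30/(-172))*(-342) = -1/172*(-30)*(-342) = (15/86)*(-342) = -2565/43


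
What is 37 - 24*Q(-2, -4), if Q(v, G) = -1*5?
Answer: 157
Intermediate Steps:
Q(v, G) = -5
37 - 24*Q(-2, -4) = 37 - 24*(-5) = 37 + 120 = 157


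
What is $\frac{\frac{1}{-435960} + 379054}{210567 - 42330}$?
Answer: $\frac{165252381839}{73344602520} \approx 2.2531$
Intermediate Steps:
$\frac{\frac{1}{-435960} + 379054}{210567 - 42330} = \frac{- \frac{1}{435960} + 379054}{168237} = \frac{165252381839}{435960} \cdot \frac{1}{168237} = \frac{165252381839}{73344602520}$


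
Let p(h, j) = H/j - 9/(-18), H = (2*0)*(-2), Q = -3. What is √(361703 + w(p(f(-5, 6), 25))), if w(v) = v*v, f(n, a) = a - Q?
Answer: 3*√160757/2 ≈ 601.42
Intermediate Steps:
H = 0 (H = 0*(-2) = 0)
f(n, a) = 3 + a (f(n, a) = a - 1*(-3) = a + 3 = 3 + a)
p(h, j) = ½ (p(h, j) = 0/j - 9/(-18) = 0 - 9*(-1/18) = 0 + ½ = ½)
w(v) = v²
√(361703 + w(p(f(-5, 6), 25))) = √(361703 + (½)²) = √(361703 + ¼) = √(1446813/4) = 3*√160757/2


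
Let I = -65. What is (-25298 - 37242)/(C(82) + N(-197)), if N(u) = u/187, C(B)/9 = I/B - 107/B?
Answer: 95898836/30563 ≈ 3137.7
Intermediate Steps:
C(B) = -1548/B (C(B) = 9*(-65/B - 107/B) = 9*(-172/B) = -1548/B)
N(u) = u/187 (N(u) = u*(1/187) = u/187)
(-25298 - 37242)/(C(82) + N(-197)) = (-25298 - 37242)/(-1548/82 + (1/187)*(-197)) = -62540/(-1548*1/82 - 197/187) = -62540/(-774/41 - 197/187) = -62540/(-152815/7667) = -62540*(-7667/152815) = 95898836/30563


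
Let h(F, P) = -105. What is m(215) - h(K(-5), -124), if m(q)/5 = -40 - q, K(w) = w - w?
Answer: -1170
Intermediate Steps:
K(w) = 0
m(q) = -200 - 5*q (m(q) = 5*(-40 - q) = -200 - 5*q)
m(215) - h(K(-5), -124) = (-200 - 5*215) - 1*(-105) = (-200 - 1075) + 105 = -1275 + 105 = -1170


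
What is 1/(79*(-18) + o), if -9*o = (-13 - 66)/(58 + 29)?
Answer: -783/1113347 ≈ -0.00070328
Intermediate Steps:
o = 79/783 (o = -(-13 - 66)/(9*(58 + 29)) = -(-79)/(9*87) = -⅑*(-79/87) = 79/783 ≈ 0.10089)
1/(79*(-18) + o) = 1/(79*(-18) + 79/783) = 1/(-1422 + 79/783) = 1/(-1113347/783) = -783/1113347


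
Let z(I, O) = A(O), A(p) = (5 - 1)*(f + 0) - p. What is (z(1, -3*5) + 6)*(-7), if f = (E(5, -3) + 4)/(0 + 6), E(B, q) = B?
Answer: -189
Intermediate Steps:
f = 3/2 (f = (5 + 4)/(0 + 6) = 9/6 = 9*(1/6) = 3/2 ≈ 1.5000)
A(p) = 6 - p (A(p) = (5 - 1)*(3/2 + 0) - p = 4*(3/2) - p = 6 - p)
z(I, O) = 6 - O
(z(1, -3*5) + 6)*(-7) = ((6 - (-3)*5) + 6)*(-7) = ((6 - 1*(-15)) + 6)*(-7) = ((6 + 15) + 6)*(-7) = (21 + 6)*(-7) = 27*(-7) = -189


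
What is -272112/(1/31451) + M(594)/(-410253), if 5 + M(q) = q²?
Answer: -3511024973484367/410253 ≈ -8.5582e+9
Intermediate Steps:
M(q) = -5 + q²
-272112/(1/31451) + M(594)/(-410253) = -272112/(1/31451) + (-5 + 594²)/(-410253) = -272112/1/31451 + (-5 + 352836)*(-1/410253) = -272112*31451 + 352831*(-1/410253) = -8558194512 - 352831/410253 = -3511024973484367/410253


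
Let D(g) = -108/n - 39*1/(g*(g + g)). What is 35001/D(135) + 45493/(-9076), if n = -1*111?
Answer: 142788256359733/3965476844 ≈ 36008.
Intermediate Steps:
n = -111
D(g) = 36/37 - 39/(2*g**2) (D(g) = -108/(-111) - 39*1/(g*(g + g)) = -108*(-1/111) - 39*1/(2*g**2) = 36/37 - 39*1/(2*g**2) = 36/37 - 39/(2*g**2))
35001/D(135) + 45493/(-9076) = 35001/(36/37 - 39/2/135**2) + 45493/(-9076) = 35001/(36/37 - 39/2*1/18225) + 45493*(-1/9076) = 35001/(36/37 - 13/12150) - 45493/9076 = 35001/(436919/449550) - 45493/9076 = 35001*(449550/436919) - 45493/9076 = 15734699550/436919 - 45493/9076 = 142788256359733/3965476844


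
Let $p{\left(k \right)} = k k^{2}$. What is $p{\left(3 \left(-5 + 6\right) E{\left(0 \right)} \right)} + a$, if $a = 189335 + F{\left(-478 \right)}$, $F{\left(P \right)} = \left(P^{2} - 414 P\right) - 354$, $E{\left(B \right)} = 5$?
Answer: $618732$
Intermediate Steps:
$F{\left(P \right)} = -354 + P^{2} - 414 P$
$p{\left(k \right)} = k^{3}$
$a = 615357$ ($a = 189335 - \left(-197538 - 228484\right) = 189335 + \left(-354 + 228484 + 197892\right) = 189335 + 426022 = 615357$)
$p{\left(3 \left(-5 + 6\right) E{\left(0 \right)} \right)} + a = \left(3 \left(-5 + 6\right) 5\right)^{3} + 615357 = \left(3 \cdot 1 \cdot 5\right)^{3} + 615357 = \left(3 \cdot 5\right)^{3} + 615357 = 15^{3} + 615357 = 3375 + 615357 = 618732$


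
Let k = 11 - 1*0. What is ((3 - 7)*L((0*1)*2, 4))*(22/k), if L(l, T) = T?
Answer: -32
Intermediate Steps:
k = 11 (k = 11 + 0 = 11)
((3 - 7)*L((0*1)*2, 4))*(22/k) = ((3 - 7)*4)*(22/11) = (-4*4)*(22*(1/11)) = -16*2 = -32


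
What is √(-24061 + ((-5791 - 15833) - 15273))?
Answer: I*√60958 ≈ 246.9*I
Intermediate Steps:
√(-24061 + ((-5791 - 15833) - 15273)) = √(-24061 + (-21624 - 15273)) = √(-24061 - 36897) = √(-60958) = I*√60958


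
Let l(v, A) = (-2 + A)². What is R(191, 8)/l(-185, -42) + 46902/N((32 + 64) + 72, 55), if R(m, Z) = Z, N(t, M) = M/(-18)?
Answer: -18573187/1210 ≈ -15350.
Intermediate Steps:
N(t, M) = -M/18 (N(t, M) = M*(-1/18) = -M/18)
R(191, 8)/l(-185, -42) + 46902/N((32 + 64) + 72, 55) = 8/((-2 - 42)²) + 46902/((-1/18*55)) = 8/((-44)²) + 46902/(-55/18) = 8/1936 + 46902*(-18/55) = 8*(1/1936) - 844236/55 = 1/242 - 844236/55 = -18573187/1210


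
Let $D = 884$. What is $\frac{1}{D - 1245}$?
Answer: $- \frac{1}{361} \approx -0.0027701$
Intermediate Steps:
$\frac{1}{D - 1245} = \frac{1}{884 - 1245} = \frac{1}{-361} = - \frac{1}{361}$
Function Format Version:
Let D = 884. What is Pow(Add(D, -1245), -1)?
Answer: Rational(-1, 361) ≈ -0.0027701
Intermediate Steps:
Pow(Add(D, -1245), -1) = Pow(Add(884, -1245), -1) = Pow(-361, -1) = Rational(-1, 361)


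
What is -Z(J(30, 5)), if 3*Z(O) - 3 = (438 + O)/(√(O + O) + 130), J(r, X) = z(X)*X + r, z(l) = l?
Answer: -11446/5037 + 493*√110/50370 ≈ -2.1697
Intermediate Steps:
J(r, X) = r + X² (J(r, X) = X*X + r = X² + r = r + X²)
Z(O) = 1 + (438 + O)/(3*(130 + √2*√O)) (Z(O) = 1 + ((438 + O)/(√(O + O) + 130))/3 = 1 + ((438 + O)/(√(2*O) + 130))/3 = 1 + ((438 + O)/(√2*√O + 130))/3 = 1 + ((438 + O)/(130 + √2*√O))/3 = 1 + (438 + O)/(3*(130 + √2*√O)))
-Z(J(30, 5)) = -(276 + (30 + 5²)/3 + √2*√(30 + 5²))/(130 + √2*√(30 + 5²)) = -(276 + (30 + 25)/3 + √2*√(30 + 25))/(130 + √2*√(30 + 25)) = -(276 + (⅓)*55 + √2*√55)/(130 + √2*√55) = -(276 + 55/3 + √110)/(130 + √110) = -(883/3 + √110)/(130 + √110)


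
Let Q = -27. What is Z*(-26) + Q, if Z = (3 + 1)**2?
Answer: -443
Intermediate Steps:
Z = 16 (Z = 4**2 = 16)
Z*(-26) + Q = 16*(-26) - 27 = -416 - 27 = -443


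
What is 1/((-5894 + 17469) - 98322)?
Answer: -1/86747 ≈ -1.1528e-5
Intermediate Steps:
1/((-5894 + 17469) - 98322) = 1/(11575 - 98322) = 1/(-86747) = -1/86747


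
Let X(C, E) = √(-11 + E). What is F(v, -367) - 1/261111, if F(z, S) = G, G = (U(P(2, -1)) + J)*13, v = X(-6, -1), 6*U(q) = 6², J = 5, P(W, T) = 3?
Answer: 37338872/261111 ≈ 143.00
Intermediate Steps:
U(q) = 6 (U(q) = (⅙)*6² = (⅙)*36 = 6)
v = 2*I*√3 (v = √(-11 - 1) = √(-12) = 2*I*√3 ≈ 3.4641*I)
G = 143 (G = (6 + 5)*13 = 11*13 = 143)
F(z, S) = 143
F(v, -367) - 1/261111 = 143 - 1/261111 = 37338872/261111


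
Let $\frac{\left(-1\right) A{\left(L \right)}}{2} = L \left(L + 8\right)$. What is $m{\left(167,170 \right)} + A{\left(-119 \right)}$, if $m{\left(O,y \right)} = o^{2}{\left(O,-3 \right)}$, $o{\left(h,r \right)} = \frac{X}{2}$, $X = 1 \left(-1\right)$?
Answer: $- \frac{105671}{4} \approx -26418.0$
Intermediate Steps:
$X = -1$
$o{\left(h,r \right)} = - \frac{1}{2}$
$A{\left(L \right)} = - 2 L \left(8 + L\right)$ ($A{\left(L \right)} = - 2 L \left(L + 8\right) = - 2 L \left(8 + L\right)$)
$m{\left(O,y \right)} = \frac{1}{4}$ ($m{\left(O,y \right)} = \left(- \frac{1}{2}\right)^{2} = \frac{1}{4}$)
$m{\left(167,170 \right)} + A{\left(-119 \right)} = \frac{1}{4} - - 238 \left(8 - 119\right) = \frac{1}{4} - \left(-238\right) \left(-111\right) = \frac{1}{4} - 26418 = - \frac{105671}{4}$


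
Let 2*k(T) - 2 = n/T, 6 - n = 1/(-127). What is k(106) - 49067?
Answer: -1321052221/26924 ≈ -49066.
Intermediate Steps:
n = 763/127 (n = 6 - 1/(-127) = 6 - 1*(-1/127) = 6 + 1/127 = 763/127 ≈ 6.0079)
k(T) = 1 + 763/(254*T) (k(T) = 1 + (763/(127*T))/2 = 1 + 763/(254*T))
k(106) - 49067 = (763/254 + 106)/106 - 49067 = (1/106)*(27687/254) - 49067 = 27687/26924 - 49067 = -1321052221/26924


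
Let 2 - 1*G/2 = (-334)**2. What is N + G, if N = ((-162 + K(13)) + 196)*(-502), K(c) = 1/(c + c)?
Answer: -3122539/13 ≈ -2.4020e+5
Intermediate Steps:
G = -223108 (G = 4 - 2*(-334)**2 = 4 - 2*111556 = 4 - 223112 = -223108)
K(c) = 1/(2*c)
N = -222135/13 (N = ((-162 + (1/2)/13) + 196)*(-502) = ((-162 + (1/2)*(1/13)) + 196)*(-502) = ((-162 + 1/26) + 196)*(-502) = (-4211/26 + 196)*(-502) = (885/26)*(-502) = -222135/13 ≈ -17087.)
N + G = -222135/13 - 223108 = -3122539/13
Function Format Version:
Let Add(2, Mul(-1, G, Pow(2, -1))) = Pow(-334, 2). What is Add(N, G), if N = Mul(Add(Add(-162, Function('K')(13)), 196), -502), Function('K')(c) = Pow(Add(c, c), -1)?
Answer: Rational(-3122539, 13) ≈ -2.4020e+5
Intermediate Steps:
G = -223108 (G = Add(4, Mul(-2, Pow(-334, 2))) = Add(4, Mul(-2, 111556)) = Add(4, -223112) = -223108)
Function('K')(c) = Mul(Rational(1, 2), Pow(c, -1)) (Function('K')(c) = Pow(Mul(2, c), -1) = Mul(Rational(1, 2), Pow(c, -1)))
N = Rational(-222135, 13) (N = Mul(Add(Add(-162, Mul(Rational(1, 2), Pow(13, -1))), 196), -502) = Mul(Add(Add(-162, Mul(Rational(1, 2), Rational(1, 13))), 196), -502) = Mul(Add(Add(-162, Rational(1, 26)), 196), -502) = Mul(Add(Rational(-4211, 26), 196), -502) = Mul(Rational(885, 26), -502) = Rational(-222135, 13) ≈ -17087.)
Add(N, G) = Add(Rational(-222135, 13), -223108) = Rational(-3122539, 13)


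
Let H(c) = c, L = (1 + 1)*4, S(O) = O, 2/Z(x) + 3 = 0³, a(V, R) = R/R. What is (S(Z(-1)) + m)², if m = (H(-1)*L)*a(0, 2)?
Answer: 676/9 ≈ 75.111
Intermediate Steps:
a(V, R) = 1
Z(x) = -⅔ (Z(x) = 2/(-3 + 0³) = 2/(-3 + 0) = 2/(-3) = 2*(-⅓) = -⅔)
L = 8 (L = 2*4 = 8)
m = -8 (m = -1*8*1 = -8*1 = -8)
(S(Z(-1)) + m)² = (-⅔ - 8)² = (-26/3)² = 676/9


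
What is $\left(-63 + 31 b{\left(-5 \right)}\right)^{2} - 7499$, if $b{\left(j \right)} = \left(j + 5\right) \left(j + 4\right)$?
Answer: $-3530$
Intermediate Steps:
$b{\left(j \right)} = \left(4 + j\right) \left(5 + j\right)$ ($b{\left(j \right)} = \left(5 + j\right) \left(4 + j\right) = \left(4 + j\right) \left(5 + j\right)$)
$\left(-63 + 31 b{\left(-5 \right)}\right)^{2} - 7499 = \left(-63 + 31 \left(20 + \left(-5\right)^{2} + 9 \left(-5\right)\right)\right)^{2} - 7499 = \left(-63 + 31 \left(20 + 25 - 45\right)\right)^{2} - 7499 = \left(-63 + 31 \cdot 0\right)^{2} - 7499 = \left(-63 + 0\right)^{2} - 7499 = \left(-63\right)^{2} - 7499 = 3969 - 7499 = -3530$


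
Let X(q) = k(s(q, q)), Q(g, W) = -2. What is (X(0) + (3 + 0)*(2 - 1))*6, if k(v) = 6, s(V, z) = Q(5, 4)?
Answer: 54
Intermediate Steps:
s(V, z) = -2
X(q) = 6
(X(0) + (3 + 0)*(2 - 1))*6 = (6 + (3 + 0)*(2 - 1))*6 = (6 + 3*1)*6 = (6 + 3)*6 = 9*6 = 54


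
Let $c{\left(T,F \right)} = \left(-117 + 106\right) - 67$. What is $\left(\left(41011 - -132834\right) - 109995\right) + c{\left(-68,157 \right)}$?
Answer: $63772$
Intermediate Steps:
$c{\left(T,F \right)} = -78$ ($c{\left(T,F \right)} = -11 - 67 = -78$)
$\left(\left(41011 - -132834\right) - 109995\right) + c{\left(-68,157 \right)} = \left(\left(41011 - -132834\right) - 109995\right) - 78 = \left(\left(41011 + 132834\right) - 109995\right) - 78 = \left(173845 - 109995\right) - 78 = 63850 - 78 = 63772$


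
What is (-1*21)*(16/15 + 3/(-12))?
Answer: -343/20 ≈ -17.150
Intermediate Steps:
(-1*21)*(16/15 + 3/(-12)) = -21*(16*(1/15) + 3*(-1/12)) = -21*(16/15 - ¼) = -21*49/60 = -343/20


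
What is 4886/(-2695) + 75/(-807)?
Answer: -197387/103565 ≈ -1.9059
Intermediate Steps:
4886/(-2695) + 75/(-807) = 4886*(-1/2695) + 75*(-1/807) = -698/385 - 25/269 = -197387/103565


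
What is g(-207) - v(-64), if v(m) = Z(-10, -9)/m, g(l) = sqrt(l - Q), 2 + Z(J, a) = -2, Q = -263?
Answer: -1/16 + 2*sqrt(14) ≈ 7.4208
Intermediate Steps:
Z(J, a) = -4 (Z(J, a) = -2 - 2 = -4)
g(l) = sqrt(263 + l) (g(l) = sqrt(l - 1*(-263)) = sqrt(l + 263) = sqrt(263 + l))
v(m) = -4/m
g(-207) - v(-64) = sqrt(263 - 207) - (-4)/(-64) = sqrt(56) - (-4)*(-1)/64 = 2*sqrt(14) - 1*1/16 = 2*sqrt(14) - 1/16 = -1/16 + 2*sqrt(14)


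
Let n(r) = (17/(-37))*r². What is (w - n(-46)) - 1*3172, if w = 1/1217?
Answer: -99054027/45029 ≈ -2199.8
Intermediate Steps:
n(r) = -17*r²/37 (n(r) = (17*(-1/37))*r² = -17*r²/37)
w = 1/1217 ≈ 0.00082169
(w - n(-46)) - 1*3172 = (1/1217 - (-17)*(-46)²/37) - 1*3172 = (1/1217 - (-17)*2116/37) - 3172 = (1/1217 - 1*(-35972/37)) - 3172 = (1/1217 + 35972/37) - 3172 = 43777961/45029 - 3172 = -99054027/45029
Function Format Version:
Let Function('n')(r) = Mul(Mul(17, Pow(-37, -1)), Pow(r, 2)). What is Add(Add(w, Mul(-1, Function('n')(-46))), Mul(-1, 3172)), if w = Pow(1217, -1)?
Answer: Rational(-99054027, 45029) ≈ -2199.8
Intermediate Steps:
Function('n')(r) = Mul(Rational(-17, 37), Pow(r, 2)) (Function('n')(r) = Mul(Mul(17, Rational(-1, 37)), Pow(r, 2)) = Mul(Rational(-17, 37), Pow(r, 2)))
w = Rational(1, 1217) ≈ 0.00082169
Add(Add(w, Mul(-1, Function('n')(-46))), Mul(-1, 3172)) = Add(Add(Rational(1, 1217), Mul(-1, Mul(Rational(-17, 37), Pow(-46, 2)))), Mul(-1, 3172)) = Add(Add(Rational(1, 1217), Mul(-1, Mul(Rational(-17, 37), 2116))), -3172) = Add(Add(Rational(1, 1217), Mul(-1, Rational(-35972, 37))), -3172) = Add(Add(Rational(1, 1217), Rational(35972, 37)), -3172) = Add(Rational(43777961, 45029), -3172) = Rational(-99054027, 45029)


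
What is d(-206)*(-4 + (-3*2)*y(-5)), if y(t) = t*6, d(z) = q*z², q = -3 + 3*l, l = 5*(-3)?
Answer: -358499328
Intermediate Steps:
l = -15
q = -48 (q = -3 + 3*(-15) = -3 - 45 = -48)
d(z) = -48*z²
y(t) = 6*t
d(-206)*(-4 + (-3*2)*y(-5)) = (-48*(-206)²)*(-4 + (-3*2)*(6*(-5))) = (-48*42436)*(-4 - 6*(-30)) = -2036928*(-4 + 180) = -2036928*176 = -358499328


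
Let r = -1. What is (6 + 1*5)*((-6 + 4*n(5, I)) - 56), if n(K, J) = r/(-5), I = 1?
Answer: -3366/5 ≈ -673.20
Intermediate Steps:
n(K, J) = 1/5 (n(K, J) = -1/(-5) = -1*(-1/5) = 1/5)
(6 + 1*5)*((-6 + 4*n(5, I)) - 56) = (6 + 1*5)*((-6 + 4*(1/5)) - 56) = (6 + 5)*((-6 + 4/5) - 56) = 11*(-26/5 - 56) = 11*(-306/5) = -3366/5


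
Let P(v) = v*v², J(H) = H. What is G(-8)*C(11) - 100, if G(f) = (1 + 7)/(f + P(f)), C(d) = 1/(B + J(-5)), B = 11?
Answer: -39001/390 ≈ -100.00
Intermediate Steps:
C(d) = ⅙ (C(d) = 1/(11 - 5) = 1/6 = ⅙)
P(v) = v³
G(f) = 8/(f + f³) (G(f) = (1 + 7)/(f + f³) = 8/(f + f³))
G(-8)*C(11) - 100 = (8/(-8 + (-8)³))*(⅙) - 100 = (8/(-8 - 512))*(⅙) - 100 = (8/(-520))*(⅙) - 100 = (8*(-1/520))*(⅙) - 100 = -1/65*⅙ - 100 = -1/390 - 100 = -39001/390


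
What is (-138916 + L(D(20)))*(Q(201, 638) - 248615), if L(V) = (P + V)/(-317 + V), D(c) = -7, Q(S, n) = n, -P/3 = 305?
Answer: 620050810843/18 ≈ 3.4447e+10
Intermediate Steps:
P = -915 (P = -3*305 = -915)
L(V) = (-915 + V)/(-317 + V)
(-138916 + L(D(20)))*(Q(201, 638) - 248615) = (-138916 + (-915 - 7)/(-317 - 7))*(638 - 248615) = (-138916 - 922/(-324))*(-247977) = (-138916 - 1/324*(-922))*(-247977) = (-138916 + 461/162)*(-247977) = -22503931/162*(-247977) = 620050810843/18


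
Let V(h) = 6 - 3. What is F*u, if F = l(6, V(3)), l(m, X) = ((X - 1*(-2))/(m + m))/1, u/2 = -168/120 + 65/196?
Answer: -349/392 ≈ -0.89031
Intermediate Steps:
V(h) = 3
u = -1047/490 (u = 2*(-168/120 + 65/196) = 2*(-168*1/120 + 65*(1/196)) = 2*(-7/5 + 65/196) = 2*(-1047/980) = -1047/490 ≈ -2.1367)
l(m, X) = (2 + X)/(2*m) (l(m, X) = ((X + 2)/((2*m)))*1 = ((2 + X)*(1/(2*m)))*1 = ((2 + X)/(2*m))*1 = (2 + X)/(2*m))
F = 5/12 (F = (½)*(2 + 3)/6 = (½)*(⅙)*5 = 5/12 ≈ 0.41667)
F*u = (5/12)*(-1047/490) = -349/392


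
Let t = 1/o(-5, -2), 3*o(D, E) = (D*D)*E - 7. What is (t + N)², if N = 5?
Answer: 8836/361 ≈ 24.476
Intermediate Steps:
o(D, E) = -7/3 + E*D²/3 (o(D, E) = ((D*D)*E - 7)/3 = (D²*E - 7)/3 = (E*D² - 7)/3 = (-7 + E*D²)/3 = -7/3 + E*D²/3)
t = -1/19 (t = 1/(-7/3 + (⅓)*(-2)*(-5)²) = 1/(-7/3 + (⅓)*(-2)*25) = 1/(-7/3 - 50/3) = 1/(-19) = -1/19 ≈ -0.052632)
(t + N)² = (-1/19 + 5)² = (94/19)² = 8836/361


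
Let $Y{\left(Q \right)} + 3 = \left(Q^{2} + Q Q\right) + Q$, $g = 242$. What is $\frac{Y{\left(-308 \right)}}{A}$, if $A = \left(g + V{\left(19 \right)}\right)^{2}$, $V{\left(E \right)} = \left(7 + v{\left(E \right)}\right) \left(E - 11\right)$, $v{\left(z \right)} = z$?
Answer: $\frac{63139}{67500} \approx 0.93539$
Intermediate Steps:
$Y{\left(Q \right)} = -3 + Q + 2 Q^{2}$ ($Y{\left(Q \right)} = -3 + \left(\left(Q^{2} + Q Q\right) + Q\right) = -3 + \left(\left(Q^{2} + Q^{2}\right) + Q\right) = -3 + \left(2 Q^{2} + Q\right) = -3 + \left(Q + 2 Q^{2}\right) = -3 + Q + 2 Q^{2}$)
$V{\left(E \right)} = \left(-11 + E\right) \left(7 + E\right)$ ($V{\left(E \right)} = \left(7 + E\right) \left(E - 11\right) = \left(7 + E\right) \left(-11 + E\right) = \left(-11 + E\right) \left(7 + E\right)$)
$A = 202500$ ($A = \left(242 - \left(153 - 361\right)\right)^{2} = \left(242 - -208\right)^{2} = \left(242 + 208\right)^{2} = 450^{2} = 202500$)
$\frac{Y{\left(-308 \right)}}{A} = \frac{-3 - 308 + 2 \left(-308\right)^{2}}{202500} = \left(-3 - 308 + 2 \cdot 94864\right) \frac{1}{202500} = \left(-3 - 308 + 189728\right) \frac{1}{202500} = 189417 \cdot \frac{1}{202500} = \frac{63139}{67500}$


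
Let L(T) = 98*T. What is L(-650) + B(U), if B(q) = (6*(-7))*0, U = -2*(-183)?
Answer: -63700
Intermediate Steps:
U = 366
B(q) = 0 (B(q) = -42*0 = 0)
L(-650) + B(U) = 98*(-650) + 0 = -63700 + 0 = -63700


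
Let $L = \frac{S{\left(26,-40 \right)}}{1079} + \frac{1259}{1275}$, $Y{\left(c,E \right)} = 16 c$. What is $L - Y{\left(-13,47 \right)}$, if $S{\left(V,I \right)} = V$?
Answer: $\frac{22118647}{105825} \approx 209.01$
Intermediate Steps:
$L = \frac{107047}{105825}$ ($L = \frac{26}{1079} + \frac{1259}{1275} = 26 \cdot \frac{1}{1079} + 1259 \cdot \frac{1}{1275} = \frac{2}{83} + \frac{1259}{1275} = \frac{107047}{105825} \approx 1.0115$)
$L - Y{\left(-13,47 \right)} = \frac{107047}{105825} - 16 \left(-13\right) = \frac{107047}{105825} - -208 = \frac{107047}{105825} + 208 = \frac{22118647}{105825}$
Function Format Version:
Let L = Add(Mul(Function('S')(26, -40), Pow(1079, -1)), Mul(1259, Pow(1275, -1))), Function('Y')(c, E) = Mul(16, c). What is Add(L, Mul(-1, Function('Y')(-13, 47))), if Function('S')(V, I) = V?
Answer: Rational(22118647, 105825) ≈ 209.01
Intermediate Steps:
L = Rational(107047, 105825) (L = Add(Mul(26, Pow(1079, -1)), Mul(1259, Pow(1275, -1))) = Add(Mul(26, Rational(1, 1079)), Mul(1259, Rational(1, 1275))) = Add(Rational(2, 83), Rational(1259, 1275)) = Rational(107047, 105825) ≈ 1.0115)
Add(L, Mul(-1, Function('Y')(-13, 47))) = Add(Rational(107047, 105825), Mul(-1, Mul(16, -13))) = Add(Rational(107047, 105825), Mul(-1, -208)) = Add(Rational(107047, 105825), 208) = Rational(22118647, 105825)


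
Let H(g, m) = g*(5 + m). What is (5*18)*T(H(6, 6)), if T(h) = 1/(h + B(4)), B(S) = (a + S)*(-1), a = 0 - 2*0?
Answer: 45/31 ≈ 1.4516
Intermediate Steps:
a = 0 (a = 0 + 0 = 0)
B(S) = -S (B(S) = (0 + S)*(-1) = S*(-1) = -S)
T(h) = 1/(-4 + h) (T(h) = 1/(h - 1*4) = 1/(h - 4) = 1/(-4 + h))
(5*18)*T(H(6, 6)) = (5*18)/(-4 + 6*(5 + 6)) = 90/(-4 + 6*11) = 90/(-4 + 66) = 90/62 = 90*(1/62) = 45/31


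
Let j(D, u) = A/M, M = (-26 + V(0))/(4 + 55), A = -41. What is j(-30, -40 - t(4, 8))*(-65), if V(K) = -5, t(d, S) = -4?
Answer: -157235/31 ≈ -5072.1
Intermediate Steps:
M = -31/59 (M = (-26 - 5)/(4 + 55) = -31/59 ≈ -0.52542)
j(D, u) = 2419/31 (j(D, u) = -41/(-31/59) = -41*(-59/31) = 2419/31)
j(-30, -40 - t(4, 8))*(-65) = (2419/31)*(-65) = -157235/31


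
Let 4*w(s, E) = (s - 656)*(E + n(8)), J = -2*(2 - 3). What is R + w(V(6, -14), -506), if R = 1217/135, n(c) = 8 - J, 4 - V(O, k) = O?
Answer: 11104967/135 ≈ 82259.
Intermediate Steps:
V(O, k) = 4 - O
J = 2 (J = -2*(-1) = 2)
n(c) = 6 (n(c) = 8 - 1*2 = 8 - 2 = 6)
w(s, E) = (-656 + s)*(6 + E)/4 (w(s, E) = ((s - 656)*(E + 6))/4 = ((-656 + s)*(6 + E))/4 = (-656 + s)*(6 + E)/4)
R = 1217/135 (R = (1/135)*1217 = 1217/135 ≈ 9.0148)
R + w(V(6, -14), -506) = 1217/135 + (-984 - 164*(-506) + 3*(4 - 1*6)/2 + (¼)*(-506)*(4 - 1*6)) = 1217/135 + (-984 + 82984 + 3*(4 - 6)/2 + (¼)*(-506)*(4 - 6)) = 1217/135 + (-984 + 82984 + (3/2)*(-2) + (¼)*(-506)*(-2)) = 1217/135 + (-984 + 82984 - 3 + 253) = 1217/135 + 82250 = 11104967/135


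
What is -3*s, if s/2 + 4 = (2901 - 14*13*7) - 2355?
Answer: 4392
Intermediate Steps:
s = -1464 (s = -8 + 2*((2901 - 14*13*7) - 2355) = -8 + 2*((2901 - 182*7) - 2355) = -8 + 2*((2901 - 1274) - 2355) = -8 + 2*(1627 - 2355) = -8 + 2*(-728) = -8 - 1456 = -1464)
-3*s = -3*(-1464) = 4392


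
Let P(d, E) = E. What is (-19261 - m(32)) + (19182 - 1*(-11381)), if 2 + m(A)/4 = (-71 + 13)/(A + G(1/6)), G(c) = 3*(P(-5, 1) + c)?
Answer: 803474/71 ≈ 11317.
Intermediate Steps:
G(c) = 3 + 3*c (G(c) = 3*(1 + c) = 3 + 3*c)
m(A) = -8 - 232/(7/2 + A) (m(A) = -8 + 4*((-71 + 13)/(A + (3 + 3/6))) = -8 + 4*(-58/(A + (3 + 3*(1/6)))) = -8 + 4*(-58/(A + (3 + 1/2))) = -8 + 4*(-58/(A + 7/2)) = -8 + 4*(-58/(7/2 + A)) = -8 - 232/(7/2 + A))
(-19261 - m(32)) + (19182 - 1*(-11381)) = (-19261 - 8*(-65 - 2*32)/(7 + 2*32)) + (19182 - 1*(-11381)) = (-19261 - 8*(-65 - 64)/(7 + 64)) + (19182 + 11381) = (-19261 - 8*(-129)/71) + 30563 = (-19261 - 1*(-1032/71)) + 30563 = (-19261 + 1032/71) + 30563 = -1366499/71 + 30563 = 803474/71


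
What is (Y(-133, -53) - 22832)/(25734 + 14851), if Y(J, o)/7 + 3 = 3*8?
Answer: -4537/8117 ≈ -0.55895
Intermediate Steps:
Y(J, o) = 147 (Y(J, o) = -21 + 7*(3*8) = -21 + 7*24 = -21 + 168 = 147)
(Y(-133, -53) - 22832)/(25734 + 14851) = (147 - 22832)/(25734 + 14851) = -22685/40585 = -22685*1/40585 = -4537/8117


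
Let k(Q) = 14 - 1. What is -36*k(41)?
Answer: -468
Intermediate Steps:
k(Q) = 13
-36*k(41) = -36*13 = -468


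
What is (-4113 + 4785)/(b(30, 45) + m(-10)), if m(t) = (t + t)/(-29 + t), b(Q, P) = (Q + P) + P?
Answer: 6552/1175 ≈ 5.5762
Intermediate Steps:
b(Q, P) = Q + 2*P (b(Q, P) = (P + Q) + P = Q + 2*P)
m(t) = 2*t/(-29 + t) (m(t) = (2*t)/(-29 + t) = 2*t/(-29 + t))
(-4113 + 4785)/(b(30, 45) + m(-10)) = (-4113 + 4785)/((30 + 2*45) + 2*(-10)/(-29 - 10)) = 672/((30 + 90) + 2*(-10)/(-39)) = 672/(120 + 2*(-10)*(-1/39)) = 672/(120 + 20/39) = 672/(4700/39) = 672*(39/4700) = 6552/1175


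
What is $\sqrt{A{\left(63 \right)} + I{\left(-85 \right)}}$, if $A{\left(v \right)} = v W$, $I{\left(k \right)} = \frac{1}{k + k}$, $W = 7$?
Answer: $\frac{\sqrt{12744730}}{170} \approx 21.0$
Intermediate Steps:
$I{\left(k \right)} = \frac{1}{2 k}$
$A{\left(v \right)} = 7 v$ ($A{\left(v \right)} = v 7 = 7 v$)
$\sqrt{A{\left(63 \right)} + I{\left(-85 \right)}} = \sqrt{7 \cdot 63 + \frac{1}{2 \left(-85\right)}} = \sqrt{441 + \frac{1}{2} \left(- \frac{1}{85}\right)} = \sqrt{441 - \frac{1}{170}} = \sqrt{\frac{74969}{170}} = \frac{\sqrt{12744730}}{170}$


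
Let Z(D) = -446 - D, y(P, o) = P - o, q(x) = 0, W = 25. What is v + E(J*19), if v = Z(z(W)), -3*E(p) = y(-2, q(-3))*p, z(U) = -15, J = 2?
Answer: -1217/3 ≈ -405.67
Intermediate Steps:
E(p) = 2*p/3 (E(p) = -(-2 - 1*0)*p/3 = -(-2 + 0)*p/3 = -(-2)*p/3 = 2*p/3)
v = -431 (v = -446 - 1*(-15) = -446 + 15 = -431)
v + E(J*19) = -431 + 2*(2*19)/3 = -431 + (⅔)*38 = -431 + 76/3 = -1217/3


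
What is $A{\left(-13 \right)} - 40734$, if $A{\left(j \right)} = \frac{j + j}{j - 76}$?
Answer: $- \frac{3625300}{89} \approx -40734.0$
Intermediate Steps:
$A{\left(j \right)} = \frac{2 j}{-76 + j}$
$A{\left(-13 \right)} - 40734 = 2 \left(-13\right) \frac{1}{-76 - 13} - 40734 = 2 \left(-13\right) \frac{1}{-89} - 40734 = 2 \left(-13\right) \left(- \frac{1}{89}\right) - 40734 = \frac{26}{89} - 40734 = - \frac{3625300}{89}$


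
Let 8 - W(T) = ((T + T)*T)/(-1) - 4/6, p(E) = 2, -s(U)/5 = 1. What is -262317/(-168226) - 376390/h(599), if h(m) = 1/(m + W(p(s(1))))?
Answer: -116949424119629/504678 ≈ -2.3173e+8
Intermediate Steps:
s(U) = -5 (s(U) = -5*1 = -5)
W(T) = 26/3 + 2*T² (W(T) = 8 - (((T + T)*T)/(-1) - 4/6) = 8 - (((2*T)*T)*(-1) - 4*⅙) = 8 - ((2*T²)*(-1) - ⅔) = 8 - (-2*T² - ⅔) = 8 - (-⅔ - 2*T²) = 8 + (⅔ + 2*T²) = 26/3 + 2*T²)
h(m) = 1/(50/3 + m) (h(m) = 1/(m + (26/3 + 2*2²)) = 1/(m + (26/3 + 2*4)) = 1/(m + (26/3 + 8)) = 1/(m + 50/3) = 1/(50/3 + m))
-262317/(-168226) - 376390/h(599) = -262317/(-168226) - 376390/(3/(50 + 3*599)) = -262317*(-1/168226) - 376390/(3/(50 + 1797)) = 262317/168226 - 376390/(3/1847) = 262317/168226 - 376390/(3*(1/1847)) = 262317/168226 - 376390/3/1847 = 262317/168226 - 376390*1847/3 = 262317/168226 - 695192330/3 = -116949424119629/504678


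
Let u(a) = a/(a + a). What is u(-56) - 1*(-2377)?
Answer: 4755/2 ≈ 2377.5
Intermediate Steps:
u(a) = ½ (u(a) = a/((2*a)) = a*(1/(2*a)) = ½)
u(-56) - 1*(-2377) = ½ - 1*(-2377) = ½ + 2377 = 4755/2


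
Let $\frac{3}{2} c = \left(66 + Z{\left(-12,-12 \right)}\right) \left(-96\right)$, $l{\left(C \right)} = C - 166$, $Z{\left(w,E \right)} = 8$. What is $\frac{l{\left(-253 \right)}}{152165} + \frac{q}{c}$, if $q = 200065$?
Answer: $- \frac{30444875109}{720653440} \approx -42.246$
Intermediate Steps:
$l{\left(C \right)} = -166 + C$
$c = -4736$ ($c = \frac{2 \left(66 + 8\right) \left(-96\right)}{3} = \frac{2 \cdot 74 \left(-96\right)}{3} = \frac{2}{3} \left(-7104\right) = -4736$)
$\frac{l{\left(-253 \right)}}{152165} + \frac{q}{c} = \frac{-166 - 253}{152165} + \frac{200065}{-4736} = \left(-419\right) \frac{1}{152165} + 200065 \left(- \frac{1}{4736}\right) = - \frac{419}{152165} - \frac{200065}{4736} = - \frac{30444875109}{720653440}$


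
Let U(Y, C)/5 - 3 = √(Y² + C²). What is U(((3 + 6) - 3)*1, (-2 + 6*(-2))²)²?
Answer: 961525 + 300*√9613 ≈ 9.9094e+5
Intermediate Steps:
U(Y, C) = 15 + 5*√(C² + Y²) (U(Y, C) = 15 + 5*√(Y² + C²) = 15 + 5*√(C² + Y²))
U(((3 + 6) - 3)*1, (-2 + 6*(-2))²)² = (15 + 5*√(((-2 + 6*(-2))²)² + (((3 + 6) - 3)*1)²))² = (15 + 5*√(((-2 - 12)²)² + ((9 - 3)*1)²))² = (15 + 5*√(((-14)²)² + (6*1)²))² = (15 + 5*√(196² + 6²))² = (15 + 5*√(38416 + 36))² = (15 + 5*√38452)² = (15 + 5*(2*√9613))² = (15 + 10*√9613)²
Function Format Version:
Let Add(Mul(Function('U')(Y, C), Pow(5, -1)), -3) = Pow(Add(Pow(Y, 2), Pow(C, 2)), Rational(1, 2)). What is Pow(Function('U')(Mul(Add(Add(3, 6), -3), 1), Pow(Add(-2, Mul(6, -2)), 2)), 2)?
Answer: Add(961525, Mul(300, Pow(9613, Rational(1, 2)))) ≈ 9.9094e+5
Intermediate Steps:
Function('U')(Y, C) = Add(15, Mul(5, Pow(Add(Pow(C, 2), Pow(Y, 2)), Rational(1, 2)))) (Function('U')(Y, C) = Add(15, Mul(5, Pow(Add(Pow(Y, 2), Pow(C, 2)), Rational(1, 2)))) = Add(15, Mul(5, Pow(Add(Pow(C, 2), Pow(Y, 2)), Rational(1, 2)))))
Pow(Function('U')(Mul(Add(Add(3, 6), -3), 1), Pow(Add(-2, Mul(6, -2)), 2)), 2) = Pow(Add(15, Mul(5, Pow(Add(Pow(Pow(Add(-2, Mul(6, -2)), 2), 2), Pow(Mul(Add(Add(3, 6), -3), 1), 2)), Rational(1, 2)))), 2) = Pow(Add(15, Mul(5, Pow(Add(Pow(Pow(Add(-2, -12), 2), 2), Pow(Mul(Add(9, -3), 1), 2)), Rational(1, 2)))), 2) = Pow(Add(15, Mul(5, Pow(Add(Pow(Pow(-14, 2), 2), Pow(Mul(6, 1), 2)), Rational(1, 2)))), 2) = Pow(Add(15, Mul(5, Pow(Add(Pow(196, 2), Pow(6, 2)), Rational(1, 2)))), 2) = Pow(Add(15, Mul(5, Pow(Add(38416, 36), Rational(1, 2)))), 2) = Pow(Add(15, Mul(5, Pow(38452, Rational(1, 2)))), 2) = Pow(Add(15, Mul(5, Mul(2, Pow(9613, Rational(1, 2))))), 2) = Pow(Add(15, Mul(10, Pow(9613, Rational(1, 2)))), 2)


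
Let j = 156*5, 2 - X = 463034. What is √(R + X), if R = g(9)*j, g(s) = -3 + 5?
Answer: 4*I*√28842 ≈ 679.32*I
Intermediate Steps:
X = -463032 (X = 2 - 1*463034 = 2 - 463034 = -463032)
g(s) = 2
j = 780
R = 1560 (R = 2*780 = 1560)
√(R + X) = √(1560 - 463032) = √(-461472) = 4*I*√28842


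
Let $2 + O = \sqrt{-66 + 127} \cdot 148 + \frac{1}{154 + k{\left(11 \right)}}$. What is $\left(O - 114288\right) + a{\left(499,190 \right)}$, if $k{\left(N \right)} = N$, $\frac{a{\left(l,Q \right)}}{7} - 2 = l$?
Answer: $- \frac{18279194}{165} + 148 \sqrt{61} \approx -1.0963 \cdot 10^{5}$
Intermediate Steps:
$a{\left(l,Q \right)} = 14 + 7 l$
$O = - \frac{329}{165} + 148 \sqrt{61}$ ($O = -2 + \left(\sqrt{-66 + 127} \cdot 148 + \frac{1}{154 + 11}\right) = -2 + \left(\sqrt{61} \cdot 148 + \frac{1}{165}\right) = -2 + \left(148 \sqrt{61} + \frac{1}{165}\right) = -2 + \left(\frac{1}{165} + 148 \sqrt{61}\right) = - \frac{329}{165} + 148 \sqrt{61} \approx 1153.9$)
$\left(O - 114288\right) + a{\left(499,190 \right)} = \left(\left(- \frac{329}{165} + 148 \sqrt{61}\right) - 114288\right) + \left(14 + 7 \cdot 499\right) = \left(- \frac{18857849}{165} + 148 \sqrt{61}\right) + \left(14 + 3493\right) = \left(- \frac{18857849}{165} + 148 \sqrt{61}\right) + 3507 = - \frac{18279194}{165} + 148 \sqrt{61}$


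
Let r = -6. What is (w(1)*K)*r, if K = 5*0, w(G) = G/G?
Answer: 0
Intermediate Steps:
w(G) = 1
K = 0
(w(1)*K)*r = (1*0)*(-6) = 0*(-6) = 0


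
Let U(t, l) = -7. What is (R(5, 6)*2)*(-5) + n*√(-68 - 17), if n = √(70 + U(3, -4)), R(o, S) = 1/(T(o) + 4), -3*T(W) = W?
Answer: -30/7 + 3*I*√595 ≈ -4.2857 + 73.178*I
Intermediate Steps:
T(W) = -W/3
R(o, S) = 1/(4 - o/3) (R(o, S) = 1/(-o/3 + 4) = 1/(4 - o/3))
n = 3*√7 (n = √(70 - 7) = √63 = 3*√7 ≈ 7.9373)
(R(5, 6)*2)*(-5) + n*√(-68 - 17) = (-3/(-12 + 5)*2)*(-5) + (3*√7)*√(-68 - 17) = (-3/(-7)*2)*(-5) + (3*√7)*√(-85) = (-3*(-⅐)*2)*(-5) + (3*√7)*(I*√85) = ((3/7)*2)*(-5) + 3*I*√595 = (6/7)*(-5) + 3*I*√595 = -30/7 + 3*I*√595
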